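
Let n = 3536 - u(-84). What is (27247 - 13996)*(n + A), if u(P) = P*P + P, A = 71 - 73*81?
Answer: -122942778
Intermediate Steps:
A = -5842 (A = 71 - 5913 = -5842)
u(P) = P + P² (u(P) = P² + P = P + P²)
n = -3436 (n = 3536 - (-84)*(1 - 84) = 3536 - (-84)*(-83) = 3536 - 1*6972 = 3536 - 6972 = -3436)
(27247 - 13996)*(n + A) = (27247 - 13996)*(-3436 - 5842) = 13251*(-9278) = -122942778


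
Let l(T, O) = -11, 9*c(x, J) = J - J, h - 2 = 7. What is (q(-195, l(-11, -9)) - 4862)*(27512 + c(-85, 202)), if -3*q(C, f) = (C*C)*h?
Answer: -3272194744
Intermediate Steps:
h = 9 (h = 2 + 7 = 9)
c(x, J) = 0 (c(x, J) = (J - J)/9 = (1/9)*0 = 0)
q(C, f) = -3*C**2 (q(C, f) = -C*C*9/3 = -C**2*9/3 = -3*C**2)
(q(-195, l(-11, -9)) - 4862)*(27512 + c(-85, 202)) = (-3*(-195)**2 - 4862)*(27512 + 0) = (-3*38025 - 4862)*27512 = (-114075 - 4862)*27512 = -118937*27512 = -3272194744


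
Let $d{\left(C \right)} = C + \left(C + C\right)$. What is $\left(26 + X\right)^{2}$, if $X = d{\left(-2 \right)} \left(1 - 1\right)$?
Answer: $676$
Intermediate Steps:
$d{\left(C \right)} = 3 C$ ($d{\left(C \right)} = C + 2 C = 3 C$)
$X = 0$ ($X = 3 \left(-2\right) \left(1 - 1\right) = \left(-6\right) 0 = 0$)
$\left(26 + X\right)^{2} = \left(26 + 0\right)^{2} = 26^{2} = 676$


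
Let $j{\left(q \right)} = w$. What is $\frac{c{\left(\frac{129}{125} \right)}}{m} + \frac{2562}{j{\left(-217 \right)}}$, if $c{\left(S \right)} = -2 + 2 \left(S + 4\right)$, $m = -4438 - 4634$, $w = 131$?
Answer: $\frac{2882119}{147375} \approx 19.556$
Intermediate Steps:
$j{\left(q \right)} = 131$
$m = -9072$
$c{\left(S \right)} = 6 + 2 S$ ($c{\left(S \right)} = -2 + 2 \left(4 + S\right) = -2 + \left(8 + 2 S\right) = 6 + 2 S$)
$\frac{c{\left(\frac{129}{125} \right)}}{m} + \frac{2562}{j{\left(-217 \right)}} = \frac{6 + 2 \cdot \frac{129}{125}}{-9072} + \frac{2562}{131} = \left(6 + 2 \cdot 129 \cdot \frac{1}{125}\right) \left(- \frac{1}{9072}\right) + 2562 \cdot \frac{1}{131} = \left(6 + 2 \cdot \frac{129}{125}\right) \left(- \frac{1}{9072}\right) + \frac{2562}{131} = \left(6 + \frac{258}{125}\right) \left(- \frac{1}{9072}\right) + \frac{2562}{131} = \frac{1008}{125} \left(- \frac{1}{9072}\right) + \frac{2562}{131} = - \frac{1}{1125} + \frac{2562}{131} = \frac{2882119}{147375}$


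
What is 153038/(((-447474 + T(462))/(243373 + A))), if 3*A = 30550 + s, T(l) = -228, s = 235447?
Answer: -76221800204/671553 ≈ -1.1350e+5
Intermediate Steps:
A = 265997/3 (A = (30550 + 235447)/3 = (⅓)*265997 = 265997/3 ≈ 88666.)
153038/(((-447474 + T(462))/(243373 + A))) = 153038/(((-447474 - 228)/(243373 + 265997/3))) = 153038/((-447702/996116/3)) = 153038/((-447702*3/996116)) = 153038/(-671553/498058) = 153038*(-498058/671553) = -76221800204/671553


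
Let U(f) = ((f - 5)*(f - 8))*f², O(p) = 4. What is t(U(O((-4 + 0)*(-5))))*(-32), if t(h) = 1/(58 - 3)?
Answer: -32/55 ≈ -0.58182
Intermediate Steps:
U(f) = f²*(-8 + f)*(-5 + f) (U(f) = ((-5 + f)*(-8 + f))*f² = ((-8 + f)*(-5 + f))*f² = f²*(-8 + f)*(-5 + f))
t(h) = 1/55
t(U(O((-4 + 0)*(-5))))*(-32) = (1/55)*(-32) = -32/55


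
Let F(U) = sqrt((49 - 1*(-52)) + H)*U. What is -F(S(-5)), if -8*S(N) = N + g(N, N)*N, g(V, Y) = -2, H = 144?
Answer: 35*sqrt(5)/8 ≈ 9.7828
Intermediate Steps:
S(N) = N/8 (S(N) = -(N - 2*N)/8 = -(-1)*N/8 = N/8)
F(U) = 7*U*sqrt(5) (F(U) = sqrt((49 - 1*(-52)) + 144)*U = sqrt((49 + 52) + 144)*U = sqrt(101 + 144)*U = sqrt(245)*U = (7*sqrt(5))*U = 7*U*sqrt(5))
-F(S(-5)) = -7*(1/8)*(-5)*sqrt(5) = -7*(-5)*sqrt(5)/8 = -(-35)*sqrt(5)/8 = 35*sqrt(5)/8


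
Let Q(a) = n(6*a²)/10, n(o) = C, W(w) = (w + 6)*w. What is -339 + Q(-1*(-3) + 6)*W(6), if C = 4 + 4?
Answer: -1407/5 ≈ -281.40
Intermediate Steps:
C = 8
W(w) = w*(6 + w) (W(w) = (6 + w)*w = w*(6 + w))
n(o) = 8
Q(a) = ⅘ (Q(a) = 8/10 = 8*(⅒) = ⅘)
-339 + Q(-1*(-3) + 6)*W(6) = -339 + 4*(6*(6 + 6))/5 = -339 + 4*(6*12)/5 = -339 + (⅘)*72 = -339 + 288/5 = -1407/5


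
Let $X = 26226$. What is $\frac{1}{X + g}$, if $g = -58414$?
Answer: $- \frac{1}{32188} \approx -3.1067 \cdot 10^{-5}$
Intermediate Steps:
$\frac{1}{X + g} = \frac{1}{26226 - 58414} = \frac{1}{-32188} = - \frac{1}{32188}$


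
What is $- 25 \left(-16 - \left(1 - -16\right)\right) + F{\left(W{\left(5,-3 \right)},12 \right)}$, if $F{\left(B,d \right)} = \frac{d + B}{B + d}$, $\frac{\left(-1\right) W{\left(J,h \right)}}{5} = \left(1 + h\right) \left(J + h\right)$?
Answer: $826$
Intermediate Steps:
$W{\left(J,h \right)} = - 5 \left(1 + h\right) \left(J + h\right)$
$F{\left(B,d \right)} = 1$ ($F{\left(B,d \right)} = \frac{B + d}{B + d} = 1$)
$- 25 \left(-16 - \left(1 - -16\right)\right) + F{\left(W{\left(5,-3 \right)},12 \right)} = - 25 \left(-16 - \left(1 - -16\right)\right) + 1 = - 25 \left(-16 - \left(1 + 16\right)\right) + 1 = - 25 \left(-16 - 17\right) + 1 = \left(-25\right) \left(-33\right) + 1 = 825 + 1 = 826$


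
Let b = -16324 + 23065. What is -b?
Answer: -6741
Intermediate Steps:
b = 6741
-b = -1*6741 = -6741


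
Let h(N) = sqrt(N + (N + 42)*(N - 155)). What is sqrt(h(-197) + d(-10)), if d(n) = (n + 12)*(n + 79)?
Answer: sqrt(138 + sqrt(54363)) ≈ 19.265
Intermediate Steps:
d(n) = (12 + n)*(79 + n)
h(N) = sqrt(N + (-155 + N)*(42 + N)) (h(N) = sqrt(N + (42 + N)*(-155 + N)) = sqrt(N + (-155 + N)*(42 + N)))
sqrt(h(-197) + d(-10)) = sqrt(sqrt(-6510 + (-197)**2 - 112*(-197)) + (948 + (-10)**2 + 91*(-10))) = sqrt(sqrt(-6510 + 38809 + 22064) + (948 + 100 - 910)) = sqrt(sqrt(54363) + 138) = sqrt(138 + sqrt(54363))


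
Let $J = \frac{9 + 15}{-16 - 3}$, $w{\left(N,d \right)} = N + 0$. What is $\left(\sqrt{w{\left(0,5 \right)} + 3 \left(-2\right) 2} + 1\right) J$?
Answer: $- \frac{24}{19} - \frac{48 i \sqrt{3}}{19} \approx -1.2632 - 4.3757 i$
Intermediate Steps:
$w{\left(N,d \right)} = N$
$J = - \frac{24}{19}$ ($J = \frac{24}{-19} = 24 \left(- \frac{1}{19}\right) = - \frac{24}{19} \approx -1.2632$)
$\left(\sqrt{w{\left(0,5 \right)} + 3 \left(-2\right) 2} + 1\right) J = \left(\sqrt{0 + 3 \left(-2\right) 2} + 1\right) \left(- \frac{24}{19}\right) = \left(\sqrt{0 - 12} + 1\right) \left(- \frac{24}{19}\right) = \left(\sqrt{-12} + 1\right) \left(- \frac{24}{19}\right) = \left(2 i \sqrt{3} + 1\right) \left(- \frac{24}{19}\right) = \left(1 + 2 i \sqrt{3}\right) \left(- \frac{24}{19}\right) = - \frac{24}{19} - \frac{48 i \sqrt{3}}{19}$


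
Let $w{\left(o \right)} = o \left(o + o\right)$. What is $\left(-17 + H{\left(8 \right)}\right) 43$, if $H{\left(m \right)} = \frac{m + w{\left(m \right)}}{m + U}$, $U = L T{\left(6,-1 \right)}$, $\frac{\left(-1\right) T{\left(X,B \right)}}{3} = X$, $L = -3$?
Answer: $- \frac{19737}{31} \approx -636.68$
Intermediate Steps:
$T{\left(X,B \right)} = - 3 X$
$w{\left(o \right)} = 2 o^{2}$ ($w{\left(o \right)} = o 2 o = 2 o^{2}$)
$U = 54$ ($U = - 3 \left(\left(-3\right) 6\right) = \left(-3\right) \left(-18\right) = 54$)
$H{\left(m \right)} = \frac{m + 2 m^{2}}{54 + m}$ ($H{\left(m \right)} = \frac{m + 2 m^{2}}{m + 54} = \frac{m + 2 m^{2}}{54 + m}$)
$\left(-17 + H{\left(8 \right)}\right) 43 = \left(-17 + \frac{8 \left(1 + 2 \cdot 8\right)}{54 + 8}\right) 43 = \left(-17 + \frac{8 \left(1 + 16\right)}{62}\right) 43 = \left(-17 + 8 \cdot \frac{1}{62} \cdot 17\right) 43 = \left(-17 + \frac{68}{31}\right) 43 = \left(- \frac{459}{31}\right) 43 = - \frac{19737}{31}$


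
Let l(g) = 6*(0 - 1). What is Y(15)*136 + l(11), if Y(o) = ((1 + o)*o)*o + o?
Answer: 491634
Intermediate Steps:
l(g) = -6 (l(g) = 6*(-1) = -6)
Y(o) = o + o²*(1 + o) (Y(o) = (o*(1 + o))*o + o = o²*(1 + o) + o = o + o²*(1 + o))
Y(15)*136 + l(11) = (15*(1 + 15 + 15²))*136 - 6 = (15*(1 + 15 + 225))*136 - 6 = (15*241)*136 - 6 = 3615*136 - 6 = 491640 - 6 = 491634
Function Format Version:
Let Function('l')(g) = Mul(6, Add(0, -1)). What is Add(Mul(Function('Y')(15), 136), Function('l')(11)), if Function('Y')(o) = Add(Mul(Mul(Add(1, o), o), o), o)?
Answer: 491634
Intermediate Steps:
Function('l')(g) = -6 (Function('l')(g) = Mul(6, -1) = -6)
Function('Y')(o) = Add(o, Mul(Pow(o, 2), Add(1, o))) (Function('Y')(o) = Add(Mul(Mul(o, Add(1, o)), o), o) = Add(Mul(Pow(o, 2), Add(1, o)), o) = Add(o, Mul(Pow(o, 2), Add(1, o))))
Add(Mul(Function('Y')(15), 136), Function('l')(11)) = Add(Mul(Mul(15, Add(1, 15, Pow(15, 2))), 136), -6) = Add(Mul(Mul(15, Add(1, 15, 225)), 136), -6) = Add(Mul(Mul(15, 241), 136), -6) = Add(Mul(3615, 136), -6) = Add(491640, -6) = 491634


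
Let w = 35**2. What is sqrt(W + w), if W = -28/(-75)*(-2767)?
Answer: 11*sqrt(357)/15 ≈ 13.856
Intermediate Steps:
w = 1225
W = -77476/75 (W = -28*(-1/75)*(-2767) = (28/75)*(-2767) = -77476/75 ≈ -1033.0)
sqrt(W + w) = sqrt(-77476/75 + 1225) = sqrt(14399/75) = 11*sqrt(357)/15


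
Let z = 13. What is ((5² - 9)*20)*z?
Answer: 4160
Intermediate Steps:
((5² - 9)*20)*z = ((5² - 9)*20)*13 = ((25 - 9)*20)*13 = (16*20)*13 = 320*13 = 4160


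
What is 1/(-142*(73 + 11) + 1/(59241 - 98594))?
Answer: -39353/469402585 ≈ -8.3836e-5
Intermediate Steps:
1/(-142*(73 + 11) + 1/(59241 - 98594)) = 1/(-142*84 + 1/(-39353)) = 1/(-11928 - 1/39353) = 1/(-469402585/39353) = -39353/469402585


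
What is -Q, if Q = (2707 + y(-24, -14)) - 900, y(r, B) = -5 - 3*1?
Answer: -1799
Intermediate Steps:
y(r, B) = -8 (y(r, B) = -5 - 3 = -8)
Q = 1799 (Q = (2707 - 8) - 900 = 2699 - 900 = 1799)
-Q = -1*1799 = -1799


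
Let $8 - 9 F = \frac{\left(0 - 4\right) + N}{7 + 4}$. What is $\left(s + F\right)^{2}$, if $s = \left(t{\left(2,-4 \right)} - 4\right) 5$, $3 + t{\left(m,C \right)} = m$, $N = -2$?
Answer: $\frac{5669161}{9801} \approx 578.43$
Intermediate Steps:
$t{\left(m,C \right)} = -3 + m$
$F = \frac{94}{99}$ ($F = \frac{8}{9} - \frac{\left(\left(0 - 4\right) - 2\right) \frac{1}{7 + 4}}{9} = \frac{8}{9} - \frac{\left(\left(0 - 4\right) - 2\right) \frac{1}{11}}{9} = \frac{8}{9} - \frac{\left(-4 - 2\right) \frac{1}{11}}{9} = \frac{8}{9} - \frac{\left(-6\right) \frac{1}{11}}{9} = \frac{8}{9} - - \frac{2}{33} = \frac{8}{9} + \frac{2}{33} = \frac{94}{99} \approx 0.9495$)
$s = -25$ ($s = \left(\left(-3 + 2\right) - 4\right) 5 = \left(-1 - 4\right) 5 = \left(-5\right) 5 = -25$)
$\left(s + F\right)^{2} = \left(-25 + \frac{94}{99}\right)^{2} = \left(- \frac{2381}{99}\right)^{2} = \frac{5669161}{9801}$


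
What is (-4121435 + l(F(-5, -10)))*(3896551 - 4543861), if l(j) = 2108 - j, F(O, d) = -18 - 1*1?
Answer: 2666469261480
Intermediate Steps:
F(O, d) = -19 (F(O, d) = -18 - 1 = -19)
(-4121435 + l(F(-5, -10)))*(3896551 - 4543861) = (-4121435 + (2108 - 1*(-19)))*(3896551 - 4543861) = (-4121435 + (2108 + 19))*(-647310) = (-4121435 + 2127)*(-647310) = -4119308*(-647310) = 2666469261480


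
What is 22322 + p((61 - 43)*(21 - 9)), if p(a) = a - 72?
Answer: 22466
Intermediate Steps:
p(a) = -72 + a
22322 + p((61 - 43)*(21 - 9)) = 22322 + (-72 + (61 - 43)*(21 - 9)) = 22322 + (-72 + 18*12) = 22322 + (-72 + 216) = 22322 + 144 = 22466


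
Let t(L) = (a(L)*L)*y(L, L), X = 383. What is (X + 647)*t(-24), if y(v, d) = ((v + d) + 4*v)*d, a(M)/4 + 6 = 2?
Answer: 1366917120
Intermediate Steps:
a(M) = -16 (a(M) = -24 + 4*2 = -24 + 8 = -16)
y(v, d) = d*(d + 5*v) (y(v, d) = ((d + v) + 4*v)*d = (d + 5*v)*d = d*(d + 5*v))
t(L) = -96*L³ (t(L) = (-16*L)*(L*(L + 5*L)) = (-16*L)*(L*(6*L)) = (-16*L)*(6*L²) = -96*L³)
(X + 647)*t(-24) = (383 + 647)*(-96*(-24)³) = 1030*(-96*(-13824)) = 1030*1327104 = 1366917120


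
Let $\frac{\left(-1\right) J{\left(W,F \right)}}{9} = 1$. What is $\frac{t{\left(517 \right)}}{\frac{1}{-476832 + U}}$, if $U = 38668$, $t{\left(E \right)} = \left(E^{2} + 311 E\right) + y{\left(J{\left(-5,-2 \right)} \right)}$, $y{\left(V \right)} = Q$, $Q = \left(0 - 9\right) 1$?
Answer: $-187563548988$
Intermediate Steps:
$J{\left(W,F \right)} = -9$ ($J{\left(W,F \right)} = \left(-9\right) 1 = -9$)
$Q = -9$ ($Q = \left(0 - 9\right) 1 = \left(-9\right) 1 = -9$)
$y{\left(V \right)} = -9$
$t{\left(E \right)} = -9 + E^{2} + 311 E$ ($t{\left(E \right)} = \left(E^{2} + 311 E\right) - 9 = -9 + E^{2} + 311 E$)
$\frac{t{\left(517 \right)}}{\frac{1}{-476832 + U}} = \frac{-9 + 517^{2} + 311 \cdot 517}{\frac{1}{-476832 + 38668}} = \frac{-9 + 267289 + 160787}{\frac{1}{-438164}} = \frac{428067}{- \frac{1}{438164}} = 428067 \left(-438164\right) = -187563548988$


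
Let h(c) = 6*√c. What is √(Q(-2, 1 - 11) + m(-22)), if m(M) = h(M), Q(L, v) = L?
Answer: √(-2 + 6*I*√22) ≈ 3.6203 + 3.8867*I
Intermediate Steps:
m(M) = 6*√M
√(Q(-2, 1 - 11) + m(-22)) = √(-2 + 6*√(-22)) = √(-2 + 6*(I*√22)) = √(-2 + 6*I*√22)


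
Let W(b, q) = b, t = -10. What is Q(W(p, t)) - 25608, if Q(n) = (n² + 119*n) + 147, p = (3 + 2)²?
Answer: -21861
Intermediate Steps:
p = 25 (p = 5² = 25)
Q(n) = 147 + n² + 119*n
Q(W(p, t)) - 25608 = (147 + 25² + 119*25) - 25608 = (147 + 625 + 2975) - 25608 = 3747 - 25608 = -21861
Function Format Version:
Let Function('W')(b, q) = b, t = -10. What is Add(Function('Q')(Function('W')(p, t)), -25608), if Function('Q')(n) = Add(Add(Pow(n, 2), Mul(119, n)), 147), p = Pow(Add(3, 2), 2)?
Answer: -21861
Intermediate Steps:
p = 25 (p = Pow(5, 2) = 25)
Function('Q')(n) = Add(147, Pow(n, 2), Mul(119, n))
Add(Function('Q')(Function('W')(p, t)), -25608) = Add(Add(147, Pow(25, 2), Mul(119, 25)), -25608) = Add(Add(147, 625, 2975), -25608) = Add(3747, -25608) = -21861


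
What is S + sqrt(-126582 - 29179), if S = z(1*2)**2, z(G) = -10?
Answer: 100 + I*sqrt(155761) ≈ 100.0 + 394.67*I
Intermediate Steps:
S = 100 (S = (-10)**2 = 100)
S + sqrt(-126582 - 29179) = 100 + sqrt(-126582 - 29179) = 100 + sqrt(-155761) = 100 + I*sqrt(155761)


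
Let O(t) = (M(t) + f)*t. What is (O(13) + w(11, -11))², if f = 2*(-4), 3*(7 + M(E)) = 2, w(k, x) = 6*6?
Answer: 203401/9 ≈ 22600.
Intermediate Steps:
w(k, x) = 36
M(E) = -19/3 (M(E) = -7 + (⅓)*2 = -7 + ⅔ = -19/3)
f = -8
O(t) = -43*t/3 (O(t) = (-19/3 - 8)*t = -43*t/3)
(O(13) + w(11, -11))² = (-43/3*13 + 36)² = (-559/3 + 36)² = (-451/3)² = 203401/9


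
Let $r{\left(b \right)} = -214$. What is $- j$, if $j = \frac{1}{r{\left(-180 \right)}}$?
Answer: $\frac{1}{214} \approx 0.0046729$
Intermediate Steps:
$j = - \frac{1}{214}$ ($j = \frac{1}{-214} = - \frac{1}{214} \approx -0.0046729$)
$- j = \left(-1\right) \left(- \frac{1}{214}\right) = \frac{1}{214}$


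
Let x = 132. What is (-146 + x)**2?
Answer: 196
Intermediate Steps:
(-146 + x)**2 = (-146 + 132)**2 = (-14)**2 = 196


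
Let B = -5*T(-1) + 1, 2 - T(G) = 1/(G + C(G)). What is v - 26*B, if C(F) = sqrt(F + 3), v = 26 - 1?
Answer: 129 - 130*sqrt(2) ≈ -54.848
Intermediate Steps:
v = 25
C(F) = sqrt(3 + F)
T(G) = 2 - 1/(G + sqrt(3 + G))
B = 1 - 5*(-3 + 2*sqrt(2))/(-1 + sqrt(2)) (B = -5*(-1 + 2*(-1) + 2*sqrt(3 - 1))/(-1 + sqrt(3 - 1)) + 1 = -5*(-1 - 2 + 2*sqrt(2))/(-1 + sqrt(2)) + 1 = -5*(-3 + 2*sqrt(2))/(-1 + sqrt(2)) + 1 = 1 - 5*(-3 + 2*sqrt(2))/(-1 + sqrt(2)) ≈ 3.0711)
v - 26*B = 25 - 26*(-4 + 5*sqrt(2)) = 25 + (104 - 130*sqrt(2)) = 129 - 130*sqrt(2)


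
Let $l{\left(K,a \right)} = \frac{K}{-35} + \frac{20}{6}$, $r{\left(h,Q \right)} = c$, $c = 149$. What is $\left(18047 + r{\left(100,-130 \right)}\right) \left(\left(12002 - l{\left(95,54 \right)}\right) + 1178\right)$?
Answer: $\frac{5036052332}{21} \approx 2.3981 \cdot 10^{8}$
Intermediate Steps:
$r{\left(h,Q \right)} = 149$
$l{\left(K,a \right)} = \frac{10}{3} - \frac{K}{35}$ ($l{\left(K,a \right)} = K \left(- \frac{1}{35}\right) + 20 \cdot \frac{1}{6} = - \frac{K}{35} + \frac{10}{3} = \frac{10}{3} - \frac{K}{35}$)
$\left(18047 + r{\left(100,-130 \right)}\right) \left(\left(12002 - l{\left(95,54 \right)}\right) + 1178\right) = \left(18047 + 149\right) \left(\left(12002 - \left(\frac{10}{3} - \frac{19}{7}\right)\right) + 1178\right) = 18196 \left(\left(12002 - \left(\frac{10}{3} - \frac{19}{7}\right)\right) + 1178\right) = 18196 \left(\left(12002 - \frac{13}{21}\right) + 1178\right) = 18196 \left(\frac{252029}{21} + 1178\right) = 18196 \cdot \frac{276767}{21} = \frac{5036052332}{21}$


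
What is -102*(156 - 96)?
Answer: -6120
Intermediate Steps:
-102*(156 - 96) = -102*60 = -6120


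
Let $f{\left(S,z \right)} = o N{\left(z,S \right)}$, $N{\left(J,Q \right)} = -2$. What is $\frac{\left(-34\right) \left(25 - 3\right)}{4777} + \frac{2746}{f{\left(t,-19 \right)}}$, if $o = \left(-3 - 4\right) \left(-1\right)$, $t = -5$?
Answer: $- \frac{386121}{1967} \approx -196.3$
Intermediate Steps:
$o = 7$ ($o = \left(-7\right) \left(-1\right) = 7$)
$f{\left(S,z \right)} = -14$ ($f{\left(S,z \right)} = 7 \left(-2\right) = -14$)
$\frac{\left(-34\right) \left(25 - 3\right)}{4777} + \frac{2746}{f{\left(t,-19 \right)}} = \frac{\left(-34\right) \left(25 - 3\right)}{4777} + \frac{2746}{-14} = \left(-34\right) 22 \cdot \frac{1}{4777} + 2746 \left(- \frac{1}{14}\right) = \left(-748\right) \frac{1}{4777} - \frac{1373}{7} = - \frac{44}{281} - \frac{1373}{7} = - \frac{386121}{1967}$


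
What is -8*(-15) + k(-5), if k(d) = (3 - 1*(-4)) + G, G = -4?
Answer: 123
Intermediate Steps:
k(d) = 3 (k(d) = (3 - 1*(-4)) - 4 = (3 + 4) - 4 = 7 - 4 = 3)
-8*(-15) + k(-5) = -8*(-15) + 3 = 120 + 3 = 123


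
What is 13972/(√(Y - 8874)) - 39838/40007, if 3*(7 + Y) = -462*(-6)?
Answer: -39838/40007 - 13972*I*√7957/7957 ≈ -0.99578 - 156.63*I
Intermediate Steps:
Y = 917 (Y = -7 + (-462*(-6))/3 = -7 + (⅓)*2772 = -7 + 924 = 917)
13972/(√(Y - 8874)) - 39838/40007 = 13972/(√(917 - 8874)) - 39838/40007 = 13972/(√(-7957)) - 39838*1/40007 = 13972/((I*√7957)) - 39838/40007 = 13972*(-I*√7957/7957) - 39838/40007 = -13972*I*√7957/7957 - 39838/40007 = -39838/40007 - 13972*I*√7957/7957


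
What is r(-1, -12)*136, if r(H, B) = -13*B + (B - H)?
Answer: 19720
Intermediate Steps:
r(H, B) = -H - 12*B
r(-1, -12)*136 = (-1*(-1) - 12*(-12))*136 = (1 + 144)*136 = 145*136 = 19720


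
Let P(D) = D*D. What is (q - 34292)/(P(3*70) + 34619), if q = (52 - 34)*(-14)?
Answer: -34544/78719 ≈ -0.43883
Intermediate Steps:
q = -252 (q = 18*(-14) = -252)
P(D) = D**2
(q - 34292)/(P(3*70) + 34619) = (-252 - 34292)/((3*70)**2 + 34619) = -34544/(210**2 + 34619) = -34544/(44100 + 34619) = -34544/78719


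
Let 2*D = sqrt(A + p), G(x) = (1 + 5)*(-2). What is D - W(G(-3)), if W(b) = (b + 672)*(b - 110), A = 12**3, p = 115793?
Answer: 80520 + sqrt(117521)/2 ≈ 80691.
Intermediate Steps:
G(x) = -12 (G(x) = 6*(-2) = -12)
A = 1728
D = sqrt(117521)/2 (D = sqrt(1728 + 115793)/2 = sqrt(117521)/2 ≈ 171.41)
W(b) = (-110 + b)*(672 + b) (W(b) = (672 + b)*(-110 + b) = (-110 + b)*(672 + b))
D - W(G(-3)) = sqrt(117521)/2 - (-73920 + (-12)**2 + 562*(-12)) = sqrt(117521)/2 - (-73920 + 144 - 6744) = sqrt(117521)/2 - 1*(-80520) = sqrt(117521)/2 + 80520 = 80520 + sqrt(117521)/2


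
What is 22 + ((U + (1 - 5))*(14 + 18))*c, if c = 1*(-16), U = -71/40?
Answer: 14894/5 ≈ 2978.8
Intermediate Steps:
U = -71/40 (U = -71*1/40 = -71/40 ≈ -1.7750)
c = -16
22 + ((U + (1 - 5))*(14 + 18))*c = 22 + ((-71/40 + (1 - 5))*(14 + 18))*(-16) = 22 + ((-71/40 - 4)*32)*(-16) = 22 - 231/40*32*(-16) = 22 - 924/5*(-16) = 22 + 14784/5 = 14894/5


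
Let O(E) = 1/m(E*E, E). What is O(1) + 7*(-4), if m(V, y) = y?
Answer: -27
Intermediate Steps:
O(E) = 1/E
O(1) + 7*(-4) = 1/1 + 7*(-4) = 1 - 28 = -27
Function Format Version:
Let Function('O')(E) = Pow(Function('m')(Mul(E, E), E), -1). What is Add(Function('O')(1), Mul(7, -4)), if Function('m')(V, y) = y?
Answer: -27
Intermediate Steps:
Function('O')(E) = Pow(E, -1)
Add(Function('O')(1), Mul(7, -4)) = Add(Pow(1, -1), Mul(7, -4)) = Add(1, -28) = -27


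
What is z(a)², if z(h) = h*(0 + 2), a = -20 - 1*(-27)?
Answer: 196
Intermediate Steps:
a = 7 (a = -20 + 27 = 7)
z(h) = 2*h (z(h) = h*2 = 2*h)
z(a)² = (2*7)² = 14² = 196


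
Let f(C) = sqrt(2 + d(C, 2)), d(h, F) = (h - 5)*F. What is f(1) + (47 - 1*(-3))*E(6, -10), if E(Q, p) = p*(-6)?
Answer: 3000 + I*sqrt(6) ≈ 3000.0 + 2.4495*I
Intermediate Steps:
E(Q, p) = -6*p
d(h, F) = F*(-5 + h) (d(h, F) = (-5 + h)*F = F*(-5 + h))
f(C) = sqrt(-8 + 2*C) (f(C) = sqrt(2 + 2*(-5 + C)) = sqrt(2 + (-10 + 2*C)) = sqrt(-8 + 2*C))
f(1) + (47 - 1*(-3))*E(6, -10) = sqrt(-8 + 2*1) + (47 - 1*(-3))*(-6*(-10)) = sqrt(-8 + 2) + (47 + 3)*60 = sqrt(-6) + 50*60 = I*sqrt(6) + 3000 = 3000 + I*sqrt(6)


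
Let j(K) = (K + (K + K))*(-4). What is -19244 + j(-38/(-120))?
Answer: -96239/5 ≈ -19248.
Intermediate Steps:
j(K) = -12*K (j(K) = (K + 2*K)*(-4) = (3*K)*(-4) = -12*K)
-19244 + j(-38/(-120)) = -19244 - (-456)/(-120) = -19244 - (-456)*(-1)/120 = -19244 - 12*19/60 = -19244 - 19/5 = -96239/5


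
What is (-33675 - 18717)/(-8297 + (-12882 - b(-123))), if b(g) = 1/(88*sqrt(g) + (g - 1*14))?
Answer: 89811938867292/36305677214123 + 384208*I*sqrt(123)/36305677214123 ≈ 2.4738 + 1.1737e-7*I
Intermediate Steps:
b(g) = 1/(-14 + g + 88*sqrt(g)) (b(g) = 1/(88*sqrt(g) + (g - 14)) = 1/(88*sqrt(g) + (-14 + g)) = 1/(-14 + g + 88*sqrt(g)))
(-33675 - 18717)/(-8297 + (-12882 - b(-123))) = (-33675 - 18717)/(-8297 + (-12882 - 1/(-14 - 123 + 88*sqrt(-123)))) = -52392/(-8297 + (-12882 - 1/(-14 - 123 + 88*(I*sqrt(123))))) = -52392/(-8297 + (-12882 - 1/(-14 - 123 + 88*I*sqrt(123)))) = -52392/(-8297 + (-12882 - 1/(-137 + 88*I*sqrt(123)))) = -52392/(-21179 - 1/(-137 + 88*I*sqrt(123)))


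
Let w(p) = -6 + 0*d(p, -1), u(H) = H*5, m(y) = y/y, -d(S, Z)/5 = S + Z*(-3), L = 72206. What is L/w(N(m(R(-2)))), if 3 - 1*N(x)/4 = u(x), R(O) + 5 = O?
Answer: -36103/3 ≈ -12034.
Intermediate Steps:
d(S, Z) = -5*S + 15*Z (d(S, Z) = -5*(S + Z*(-3)) = -5*(S - 3*Z) = -5*S + 15*Z)
R(O) = -5 + O
m(y) = 1
u(H) = 5*H
N(x) = 12 - 20*x
w(p) = -6 (w(p) = -6 + 0*(-5*p + 15*(-1)) = -6 + 0*(-5*p - 15) = -6 + 0*(-15 - 5*p) = -6 + 0 = -6)
L/w(N(m(R(-2)))) = 72206/(-6) = 72206*(-⅙) = -36103/3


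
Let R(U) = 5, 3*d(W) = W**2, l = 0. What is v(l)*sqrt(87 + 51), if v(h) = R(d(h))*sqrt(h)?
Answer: 0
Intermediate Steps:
d(W) = W**2/3
v(h) = 5*sqrt(h)
v(l)*sqrt(87 + 51) = (5*sqrt(0))*sqrt(87 + 51) = (5*0)*sqrt(138) = 0*sqrt(138) = 0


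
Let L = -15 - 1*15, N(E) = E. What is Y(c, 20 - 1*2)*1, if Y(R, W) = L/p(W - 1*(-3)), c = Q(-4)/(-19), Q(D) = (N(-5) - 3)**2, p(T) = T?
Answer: -10/7 ≈ -1.4286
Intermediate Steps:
L = -30 (L = -15 - 15 = -30)
Q(D) = 64 (Q(D) = (-5 - 3)**2 = (-8)**2 = 64)
c = -64/19 (c = 64/(-19) = 64*(-1/19) = -64/19 ≈ -3.3684)
Y(R, W) = -30/(3 + W) (Y(R, W) = -30/(W - 1*(-3)) = -30/(W + 3) = -30/(3 + W))
Y(c, 20 - 1*2)*1 = -30/(3 + (20 - 1*2))*1 = -30/(3 + (20 - 2))*1 = -30/(3 + 18)*1 = -30/21*1 = -30*1/21*1 = -10/7*1 = -10/7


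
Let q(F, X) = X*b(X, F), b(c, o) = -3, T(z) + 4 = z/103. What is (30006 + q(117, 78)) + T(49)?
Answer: 3066153/103 ≈ 29768.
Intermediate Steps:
T(z) = -4 + z/103
q(F, X) = -3*X (q(F, X) = X*(-3) = -3*X)
(30006 + q(117, 78)) + T(49) = (30006 - 3*78) + (-4 + (1/103)*49) = (30006 - 234) + (-4 + 49/103) = 29772 - 363/103 = 3066153/103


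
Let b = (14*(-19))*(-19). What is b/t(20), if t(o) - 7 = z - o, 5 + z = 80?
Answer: 2527/31 ≈ 81.516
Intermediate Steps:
z = 75 (z = -5 + 80 = 75)
t(o) = 82 - o (t(o) = 7 + (75 - o) = 82 - o)
b = 5054 (b = -266*(-19) = 5054)
b/t(20) = 5054/(82 - 1*20) = 5054/(82 - 20) = 5054/62 = 5054*(1/62) = 2527/31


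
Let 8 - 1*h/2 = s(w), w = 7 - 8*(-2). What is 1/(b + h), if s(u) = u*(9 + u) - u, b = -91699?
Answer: -1/93109 ≈ -1.0740e-5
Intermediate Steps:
w = 23 (w = 7 + 16 = 23)
s(u) = -u + u*(9 + u)
h = -1410 (h = 16 - 46*(8 + 23) = 16 - 46*31 = 16 - 2*713 = 16 - 1426 = -1410)
1/(b + h) = 1/(-91699 - 1410) = 1/(-93109) = -1/93109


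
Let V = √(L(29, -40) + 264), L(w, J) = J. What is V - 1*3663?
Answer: -3663 + 4*√14 ≈ -3648.0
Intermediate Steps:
V = 4*√14 (V = √(-40 + 264) = √224 = 4*√14 ≈ 14.967)
V - 1*3663 = 4*√14 - 1*3663 = 4*√14 - 3663 = -3663 + 4*√14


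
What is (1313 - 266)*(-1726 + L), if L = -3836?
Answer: -5823414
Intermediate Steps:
(1313 - 266)*(-1726 + L) = (1313 - 266)*(-1726 - 3836) = 1047*(-5562) = -5823414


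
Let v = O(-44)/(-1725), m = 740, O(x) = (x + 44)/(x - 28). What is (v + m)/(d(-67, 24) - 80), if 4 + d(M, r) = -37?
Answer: -740/121 ≈ -6.1157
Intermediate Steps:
O(x) = (44 + x)/(-28 + x)
d(M, r) = -41 (d(M, r) = -4 - 37 = -41)
v = 0 (v = ((44 - 44)/(-28 - 44))/(-1725) = (0/(-72))*(-1/1725) = -1/72*0*(-1/1725) = 0*(-1/1725) = 0)
(v + m)/(d(-67, 24) - 80) = (0 + 740)/(-41 - 80) = 740/(-121) = 740*(-1/121) = -740/121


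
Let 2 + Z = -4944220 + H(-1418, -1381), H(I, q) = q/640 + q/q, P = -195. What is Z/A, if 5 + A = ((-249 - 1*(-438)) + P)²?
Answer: -3164302821/19840 ≈ -1.5949e+5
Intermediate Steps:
H(I, q) = 1 + q/640 (H(I, q) = q*(1/640) + 1 = q/640 + 1 = 1 + q/640)
A = 31 (A = -5 + ((-249 - 1*(-438)) - 195)² = -5 + ((-249 + 438) - 195)² = -5 + (189 - 195)² = -5 + (-6)² = -5 + 36 = 31)
Z = -3164302821/640 (Z = -2 + (-4944220 + (1 + (1/640)*(-1381))) = -2 + (-4944220 + (1 - 1381/640)) = -2 + (-4944220 - 741/640) = -2 - 3164301541/640 = -3164302821/640 ≈ -4.9442e+6)
Z/A = -3164302821/640/31 = -3164302821/640*1/31 = -3164302821/19840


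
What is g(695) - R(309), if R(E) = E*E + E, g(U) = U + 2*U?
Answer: -93705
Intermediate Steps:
g(U) = 3*U
R(E) = E + E² (R(E) = E² + E = E + E²)
g(695) - R(309) = 3*695 - 309*(1 + 309) = 2085 - 309*310 = 2085 - 1*95790 = 2085 - 95790 = -93705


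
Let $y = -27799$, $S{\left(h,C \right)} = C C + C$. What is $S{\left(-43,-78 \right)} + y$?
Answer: $-21793$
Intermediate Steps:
$S{\left(h,C \right)} = C + C^{2}$ ($S{\left(h,C \right)} = C^{2} + C = C + C^{2}$)
$S{\left(-43,-78 \right)} + y = - 78 \left(1 - 78\right) - 27799 = \left(-78\right) \left(-77\right) - 27799 = 6006 - 27799 = -21793$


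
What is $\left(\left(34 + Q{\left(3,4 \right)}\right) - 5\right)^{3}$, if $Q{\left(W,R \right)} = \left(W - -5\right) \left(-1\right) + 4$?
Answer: $15625$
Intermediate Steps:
$Q{\left(W,R \right)} = -1 - W$ ($Q{\left(W,R \right)} = \left(W + 5\right) \left(-1\right) + 4 = \left(5 + W\right) \left(-1\right) + 4 = \left(-5 - W\right) + 4 = -1 - W$)
$\left(\left(34 + Q{\left(3,4 \right)}\right) - 5\right)^{3} = \left(\left(34 - 4\right) - 5\right)^{3} = \left(30 - 5\right)^{3} = 25^{3} = 15625$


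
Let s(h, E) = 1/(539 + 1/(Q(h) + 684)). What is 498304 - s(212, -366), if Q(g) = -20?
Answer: 178341506024/357897 ≈ 4.9830e+5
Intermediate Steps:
s(h, E) = 664/357897 (s(h, E) = 1/(539 + 1/(-20 + 684)) = 1/(539 + 1/664) = 1/(357897/664) = 664/357897)
498304 - s(212, -366) = 498304 - 1*664/357897 = 498304 - 664/357897 = 178341506024/357897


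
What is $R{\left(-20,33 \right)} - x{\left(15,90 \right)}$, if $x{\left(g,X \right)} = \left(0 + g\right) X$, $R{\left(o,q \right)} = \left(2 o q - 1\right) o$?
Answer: $25070$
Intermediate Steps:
$R{\left(o,q \right)} = o \left(-1 + 2 o q\right)$ ($R{\left(o,q \right)} = \left(2 o q - 1\right) o = \left(-1 + 2 o q\right) o = o \left(-1 + 2 o q\right)$)
$x{\left(g,X \right)} = X g$ ($x{\left(g,X \right)} = g X = X g$)
$R{\left(-20,33 \right)} - x{\left(15,90 \right)} = - 20 \left(-1 + 2 \left(-20\right) 33\right) - 90 \cdot 15 = - 20 \left(-1 - 1320\right) - 1350 = \left(-20\right) \left(-1321\right) - 1350 = 26420 - 1350 = 25070$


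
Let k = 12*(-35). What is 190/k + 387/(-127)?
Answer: -18667/5334 ≈ -3.4996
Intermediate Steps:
k = -420
190/k + 387/(-127) = 190/(-420) + 387/(-127) = 190*(-1/420) + 387*(-1/127) = -19/42 - 387/127 = -18667/5334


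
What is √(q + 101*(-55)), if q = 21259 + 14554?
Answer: 123*√2 ≈ 173.95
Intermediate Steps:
q = 35813
√(q + 101*(-55)) = √(35813 + 101*(-55)) = √(35813 - 5555) = √30258 = 123*√2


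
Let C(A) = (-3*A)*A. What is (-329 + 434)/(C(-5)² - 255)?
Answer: 7/358 ≈ 0.019553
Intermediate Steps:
C(A) = -3*A²
(-329 + 434)/(C(-5)² - 255) = (-329 + 434)/((-3*(-5)²)² - 255) = 105/((-3*25)² - 255) = 105/((-75)² - 255) = 105/(5625 - 255) = 105/5370 = 105*(1/5370) = 7/358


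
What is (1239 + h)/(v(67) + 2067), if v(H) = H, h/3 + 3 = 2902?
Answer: 4968/1067 ≈ 4.6560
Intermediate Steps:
h = 8697 (h = -9 + 3*2902 = -9 + 8706 = 8697)
(1239 + h)/(v(67) + 2067) = (1239 + 8697)/(67 + 2067) = 9936/2134 = 9936*(1/2134) = 4968/1067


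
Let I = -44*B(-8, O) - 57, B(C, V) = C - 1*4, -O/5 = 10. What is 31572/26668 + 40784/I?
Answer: 275624531/3140157 ≈ 87.774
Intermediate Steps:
O = -50 (O = -5*10 = -50)
B(C, V) = -4 + C (B(C, V) = C - 4 = -4 + C)
I = 471 (I = -44*(-4 - 8) - 57 = -44*(-12) - 57 = 528 - 57 = 471)
31572/26668 + 40784/I = 31572/26668 + 40784/471 = 31572*(1/26668) + 40784*(1/471) = 7893/6667 + 40784/471 = 275624531/3140157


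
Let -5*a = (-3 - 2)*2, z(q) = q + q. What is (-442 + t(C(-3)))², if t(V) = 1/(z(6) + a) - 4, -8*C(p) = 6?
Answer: 38975049/196 ≈ 1.9885e+5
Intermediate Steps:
z(q) = 2*q
C(p) = -¾ (C(p) = -⅛*6 = -¾)
a = 2 (a = -(-3 - 2)*2/5 = -(-1)*2 = -⅕*(-10) = 2)
t(V) = -55/14 (t(V) = 1/(2*6 + 2) - 4 = 1/(12 + 2) - 4 = 1/14 - 4 = -55/14)
(-442 + t(C(-3)))² = (-442 - 55/14)² = (-6243/14)² = 38975049/196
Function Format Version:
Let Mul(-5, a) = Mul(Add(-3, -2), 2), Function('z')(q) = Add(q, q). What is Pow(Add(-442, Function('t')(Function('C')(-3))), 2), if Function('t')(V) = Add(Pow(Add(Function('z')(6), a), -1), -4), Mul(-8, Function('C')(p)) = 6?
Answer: Rational(38975049, 196) ≈ 1.9885e+5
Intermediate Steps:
Function('z')(q) = Mul(2, q)
Function('C')(p) = Rational(-3, 4) (Function('C')(p) = Mul(Rational(-1, 8), 6) = Rational(-3, 4))
a = 2 (a = Mul(Rational(-1, 5), Mul(Add(-3, -2), 2)) = Mul(Rational(-1, 5), Mul(-5, 2)) = Mul(Rational(-1, 5), -10) = 2)
Function('t')(V) = Rational(-55, 14) (Function('t')(V) = Add(Pow(Add(Mul(2, 6), 2), -1), -4) = Add(Pow(Add(12, 2), -1), -4) = Add(Pow(14, -1), -4) = Add(Rational(1, 14), -4) = Rational(-55, 14))
Pow(Add(-442, Function('t')(Function('C')(-3))), 2) = Pow(Add(-442, Rational(-55, 14)), 2) = Pow(Rational(-6243, 14), 2) = Rational(38975049, 196)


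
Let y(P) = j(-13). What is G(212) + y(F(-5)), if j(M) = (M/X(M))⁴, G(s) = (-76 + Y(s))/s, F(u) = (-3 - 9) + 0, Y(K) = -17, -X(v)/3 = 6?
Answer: -926959/5563728 ≈ -0.16661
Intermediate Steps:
X(v) = -18 (X(v) = -3*6 = -18)
F(u) = -12 (F(u) = -12 + 0 = -12)
G(s) = -93/s (G(s) = (-76 - 17)/s = -93/s)
j(M) = M⁴/104976 (j(M) = (M/(-18))⁴ = (M*(-1/18))⁴ = (-M/18)⁴ = M⁴/104976)
y(P) = 28561/104976 (y(P) = (1/104976)*(-13)⁴ = (1/104976)*28561 = 28561/104976)
G(212) + y(F(-5)) = -93/212 + 28561/104976 = -926959/5563728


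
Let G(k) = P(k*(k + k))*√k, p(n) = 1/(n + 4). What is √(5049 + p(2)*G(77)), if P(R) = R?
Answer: √(45441 + 17787*√77)/3 ≈ 149.64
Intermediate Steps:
p(n) = 1/(4 + n)
G(k) = 2*k^(5/2) (G(k) = (k*(k + k))*√k = (k*(2*k))*√k = (2*k²)*√k = 2*k^(5/2))
√(5049 + p(2)*G(77)) = √(5049 + (2*77^(5/2))/(4 + 2)) = √(5049 + (2*(5929*√77))/6) = √(5049 + (11858*√77)/6) = √(5049 + 5929*√77/3)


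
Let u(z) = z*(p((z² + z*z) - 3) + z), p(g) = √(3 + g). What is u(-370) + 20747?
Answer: 157647 - 136900*√2 ≈ -35959.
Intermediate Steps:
u(z) = z*(z + √2*√(z²)) (u(z) = z*(√(3 + ((z² + z*z) - 3)) + z) = z*(√(3 + ((z² + z²) - 3)) + z) = z*(√(3 + (2*z² - 3)) + z) = z*(√(3 + (-3 + 2*z²)) + z) = z*(√(2*z²) + z) = z*(√2*√(z²) + z) = z*(z + √2*√(z²)))
u(-370) + 20747 = -370*(-370 + √2*√((-370)²)) + 20747 = -370*(-370 + √2*√136900) + 20747 = -370*(-370 + √2*370) + 20747 = -370*(-370 + 370*√2) + 20747 = (136900 - 136900*√2) + 20747 = 157647 - 136900*√2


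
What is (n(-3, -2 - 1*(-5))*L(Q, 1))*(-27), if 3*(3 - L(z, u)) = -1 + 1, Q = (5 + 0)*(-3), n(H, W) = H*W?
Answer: 729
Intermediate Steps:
Q = -15 (Q = 5*(-3) = -15)
L(z, u) = 3 (L(z, u) = 3 - (-1 + 1)/3 = 3 - ⅓*0 = 3 + 0 = 3)
(n(-3, -2 - 1*(-5))*L(Q, 1))*(-27) = (-3*(-2 - 1*(-5))*3)*(-27) = (-3*(-2 + 5)*3)*(-27) = (-3*3*3)*(-27) = -9*3*(-27) = -27*(-27) = 729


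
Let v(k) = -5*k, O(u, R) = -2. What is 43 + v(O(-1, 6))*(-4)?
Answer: 3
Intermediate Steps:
43 + v(O(-1, 6))*(-4) = 43 - 5*(-2)*(-4) = 43 + 10*(-4) = 43 - 40 = 3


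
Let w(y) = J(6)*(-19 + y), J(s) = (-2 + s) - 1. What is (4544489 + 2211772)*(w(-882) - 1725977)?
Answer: -11679413265480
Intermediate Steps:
J(s) = -3 + s
w(y) = -57 + 3*y (w(y) = (-3 + 6)*(-19 + y) = 3*(-19 + y) = -57 + 3*y)
(4544489 + 2211772)*(w(-882) - 1725977) = (4544489 + 2211772)*((-57 + 3*(-882)) - 1725977) = 6756261*((-57 - 2646) - 1725977) = 6756261*(-2703 - 1725977) = 6756261*(-1728680) = -11679413265480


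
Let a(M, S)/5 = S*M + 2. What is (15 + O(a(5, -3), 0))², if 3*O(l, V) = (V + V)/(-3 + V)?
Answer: 225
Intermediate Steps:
a(M, S) = 10 + 5*M*S (a(M, S) = 5*(S*M + 2) = 5*(M*S + 2) = 5*(2 + M*S) = 10 + 5*M*S)
O(l, V) = 2*V/(3*(-3 + V)) (O(l, V) = ((V + V)/(-3 + V))/3 = ((2*V)/(-3 + V))/3 = (2*V/(-3 + V))/3 = 2*V/(3*(-3 + V)))
(15 + O(a(5, -3), 0))² = (15 + (⅔)*0/(-3 + 0))² = (15 + (⅔)*0/(-3))² = (15 + (⅔)*0*(-⅓))² = (15 + 0)² = 15² = 225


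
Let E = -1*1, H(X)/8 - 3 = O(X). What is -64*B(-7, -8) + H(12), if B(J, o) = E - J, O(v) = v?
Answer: -264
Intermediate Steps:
H(X) = 24 + 8*X
E = -1
B(J, o) = -1 - J
-64*B(-7, -8) + H(12) = -64*(-1 - 1*(-7)) + (24 + 8*12) = -64*(-1 + 7) + (24 + 96) = -64*6 + 120 = -384 + 120 = -264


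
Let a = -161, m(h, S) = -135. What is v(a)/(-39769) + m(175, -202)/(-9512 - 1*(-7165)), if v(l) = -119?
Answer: 5648108/93337843 ≈ 0.060513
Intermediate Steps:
v(a)/(-39769) + m(175, -202)/(-9512 - 1*(-7165)) = -119/(-39769) - 135/(-9512 - 1*(-7165)) = -119*(-1/39769) - 135/(-9512 + 7165) = 119/39769 - 135/(-2347) = 119/39769 - 135*(-1/2347) = 119/39769 + 135/2347 = 5648108/93337843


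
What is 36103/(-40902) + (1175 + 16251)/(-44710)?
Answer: -4025819/3163890 ≈ -1.2724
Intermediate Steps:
36103/(-40902) + (1175 + 16251)/(-44710) = 36103*(-1/40902) + 17426*(-1/44710) = -36103/40902 - 8713/22355 = -4025819/3163890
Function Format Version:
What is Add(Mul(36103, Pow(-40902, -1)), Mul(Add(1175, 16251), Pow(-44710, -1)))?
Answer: Rational(-4025819, 3163890) ≈ -1.2724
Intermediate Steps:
Add(Mul(36103, Pow(-40902, -1)), Mul(Add(1175, 16251), Pow(-44710, -1))) = Add(Mul(36103, Rational(-1, 40902)), Mul(17426, Rational(-1, 44710))) = Add(Rational(-36103, 40902), Rational(-8713, 22355)) = Rational(-4025819, 3163890)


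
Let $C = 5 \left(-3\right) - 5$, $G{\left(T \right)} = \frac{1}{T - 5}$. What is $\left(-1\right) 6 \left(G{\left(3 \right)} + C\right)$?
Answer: $123$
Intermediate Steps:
$G{\left(T \right)} = \frac{1}{-5 + T}$
$C = -20$ ($C = -15 - 5 = -20$)
$\left(-1\right) 6 \left(G{\left(3 \right)} + C\right) = \left(-1\right) 6 \left(\frac{1}{-5 + 3} - 20\right) = - 6 \left(\frac{1}{-2} - 20\right) = - 6 \left(- \frac{1}{2} - 20\right) = \left(-6\right) \left(- \frac{41}{2}\right) = 123$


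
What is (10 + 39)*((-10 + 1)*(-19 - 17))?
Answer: 15876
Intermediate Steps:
(10 + 39)*((-10 + 1)*(-19 - 17)) = 49*(-9*(-36)) = 49*324 = 15876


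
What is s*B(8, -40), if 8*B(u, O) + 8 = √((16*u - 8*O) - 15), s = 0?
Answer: 0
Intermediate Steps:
B(u, O) = -1 + √(-15 - 8*O + 16*u)/8 (B(u, O) = -1 + √((16*u - 8*O) - 15)/8 = -1 + √((-8*O + 16*u) - 15)/8 = -1 + √(-15 - 8*O + 16*u)/8)
s*B(8, -40) = 0*(-1 + √(-15 - 8*(-40) + 16*8)/8) = 0*(-1 + √(-15 + 320 + 128)/8) = 0*(-1 + √433/8) = 0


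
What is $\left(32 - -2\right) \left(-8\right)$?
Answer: $-272$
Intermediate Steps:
$\left(32 - -2\right) \left(-8\right) = \left(32 + \left(-14 + 16\right)\right) \left(-8\right) = \left(32 + 2\right) \left(-8\right) = 34 \left(-8\right) = -272$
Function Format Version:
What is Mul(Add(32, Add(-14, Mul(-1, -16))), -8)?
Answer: -272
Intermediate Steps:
Mul(Add(32, Add(-14, Mul(-1, -16))), -8) = Mul(Add(32, Add(-14, 16)), -8) = Mul(Add(32, 2), -8) = Mul(34, -8) = -272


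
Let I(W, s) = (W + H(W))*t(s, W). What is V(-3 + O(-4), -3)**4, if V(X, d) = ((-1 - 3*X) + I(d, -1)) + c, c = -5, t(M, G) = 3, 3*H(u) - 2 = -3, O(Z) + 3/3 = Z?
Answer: 4096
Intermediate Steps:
O(Z) = -1 + Z
H(u) = -1/3 (H(u) = 2/3 + (1/3)*(-3) = 2/3 - 1 = -1/3)
I(W, s) = -1 + 3*W (I(W, s) = (W - 1/3)*3 = (-1/3 + W)*3 = -1 + 3*W)
V(X, d) = -7 - 3*X + 3*d (V(X, d) = ((-1 - 3*X) + (-1 + 3*d)) - 5 = (-2 - 3*X + 3*d) - 5 = -7 - 3*X + 3*d)
V(-3 + O(-4), -3)**4 = (-7 - 3*(-3 + (-1 - 4)) + 3*(-3))**4 = (-7 - 3*(-3 - 5) - 9)**4 = (-7 - 3*(-8) - 9)**4 = (-7 + 24 - 9)**4 = 8**4 = 4096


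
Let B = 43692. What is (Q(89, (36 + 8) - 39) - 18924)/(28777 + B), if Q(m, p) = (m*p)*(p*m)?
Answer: 179101/72469 ≈ 2.4714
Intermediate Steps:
Q(m, p) = m**2*p**2 (Q(m, p) = (m*p)*(m*p) = m**2*p**2)
(Q(89, (36 + 8) - 39) - 18924)/(28777 + B) = (89**2*((36 + 8) - 39)**2 - 18924)/(28777 + 43692) = (7921*(44 - 39)**2 - 18924)/72469 = (7921*5**2 - 18924)*(1/72469) = (7921*25 - 18924)*(1/72469) = (198025 - 18924)*(1/72469) = 179101*(1/72469) = 179101/72469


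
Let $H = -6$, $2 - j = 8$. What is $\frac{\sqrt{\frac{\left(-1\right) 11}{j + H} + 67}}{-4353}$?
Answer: $- \frac{\sqrt{2445}}{26118} \approx -0.0018932$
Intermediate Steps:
$j = -6$ ($j = 2 - 8 = -6$)
$\frac{\sqrt{\frac{\left(-1\right) 11}{j + H} + 67}}{-4353} = \frac{\sqrt{\frac{\left(-1\right) 11}{-6 - 6} + 67}}{-4353} = \sqrt{- \frac{11}{-12} + 67} \left(- \frac{1}{4353}\right) = \sqrt{\left(-11\right) \left(- \frac{1}{12}\right) + 67} \left(- \frac{1}{4353}\right) = \sqrt{\frac{11}{12} + 67} \left(- \frac{1}{4353}\right) = \sqrt{\frac{815}{12}} \left(- \frac{1}{4353}\right) = \frac{\sqrt{2445}}{6} \left(- \frac{1}{4353}\right) = - \frac{\sqrt{2445}}{26118}$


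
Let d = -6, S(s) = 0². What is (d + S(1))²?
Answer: 36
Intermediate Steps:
S(s) = 0
(d + S(1))² = (-6 + 0)² = (-6)² = 36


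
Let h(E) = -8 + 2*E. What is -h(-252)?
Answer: 512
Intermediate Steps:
-h(-252) = -(-8 + 2*(-252)) = -(-8 - 504) = -1*(-512) = 512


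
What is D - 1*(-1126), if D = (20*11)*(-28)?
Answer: -5034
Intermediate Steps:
D = -6160 (D = 220*(-28) = -6160)
D - 1*(-1126) = -6160 - 1*(-1126) = -6160 + 1126 = -5034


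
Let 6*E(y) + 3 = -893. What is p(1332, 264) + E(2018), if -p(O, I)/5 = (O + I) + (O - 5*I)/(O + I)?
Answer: -3243619/399 ≈ -8129.4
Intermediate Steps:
E(y) = -448/3 (E(y) = -½ + (⅙)*(-893) = -½ - 893/6 = -448/3)
p(O, I) = -5*I - 5*O - 5*(O - 5*I)/(I + O) (p(O, I) = -5*((O + I) + (O - 5*I)/(O + I)) = -5*((I + O) + (O - 5*I)/(I + O)) = -5*(I + O + (O - 5*I)/(I + O)) = -5*I - 5*O - 5*(O - 5*I)/(I + O))
p(1332, 264) + E(2018) = 5*(-1*1332 - 1*264² - 1*1332² + 5*264 - 2*264*1332)/(264 + 1332) - 448/3 = 5*(-1332 - 1*69696 - 1*1774224 + 1320 - 703296)/1596 - 448/3 = 5*(1/1596)*(-1332 - 69696 - 1774224 + 1320 - 703296) - 448/3 = 5*(1/1596)*(-2547228) - 448/3 = -1061345/133 - 448/3 = -3243619/399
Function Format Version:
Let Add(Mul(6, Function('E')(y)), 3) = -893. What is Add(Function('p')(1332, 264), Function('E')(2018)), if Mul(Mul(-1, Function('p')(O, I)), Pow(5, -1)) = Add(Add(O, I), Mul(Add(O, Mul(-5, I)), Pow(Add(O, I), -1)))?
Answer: Rational(-3243619, 399) ≈ -8129.4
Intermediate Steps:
Function('E')(y) = Rational(-448, 3) (Function('E')(y) = Add(Rational(-1, 2), Mul(Rational(1, 6), -893)) = Add(Rational(-1, 2), Rational(-893, 6)) = Rational(-448, 3))
Function('p')(O, I) = Add(Mul(-5, I), Mul(-5, O), Mul(-5, Pow(Add(I, O), -1), Add(O, Mul(-5, I)))) (Function('p')(O, I) = Mul(-5, Add(Add(O, I), Mul(Add(O, Mul(-5, I)), Pow(Add(O, I), -1)))) = Mul(-5, Add(Add(I, O), Mul(Add(O, Mul(-5, I)), Pow(Add(I, O), -1)))) = Mul(-5, Add(Add(I, O), Mul(Pow(Add(I, O), -1), Add(O, Mul(-5, I))))) = Mul(-5, Add(I, O, Mul(Pow(Add(I, O), -1), Add(O, Mul(-5, I))))) = Add(Mul(-5, I), Mul(-5, O), Mul(-5, Pow(Add(I, O), -1), Add(O, Mul(-5, I)))))
Add(Function('p')(1332, 264), Function('E')(2018)) = Add(Mul(5, Pow(Add(264, 1332), -1), Add(Mul(-1, 1332), Mul(-1, Pow(264, 2)), Mul(-1, Pow(1332, 2)), Mul(5, 264), Mul(-2, 264, 1332))), Rational(-448, 3)) = Add(Mul(5, Pow(1596, -1), Add(-1332, Mul(-1, 69696), Mul(-1, 1774224), 1320, -703296)), Rational(-448, 3)) = Add(Mul(5, Rational(1, 1596), Add(-1332, -69696, -1774224, 1320, -703296)), Rational(-448, 3)) = Add(Mul(5, Rational(1, 1596), -2547228), Rational(-448, 3)) = Add(Rational(-1061345, 133), Rational(-448, 3)) = Rational(-3243619, 399)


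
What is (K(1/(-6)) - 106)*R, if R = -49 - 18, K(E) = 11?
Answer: 6365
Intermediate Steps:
R = -67
(K(1/(-6)) - 106)*R = (11 - 106)*(-67) = -95*(-67) = 6365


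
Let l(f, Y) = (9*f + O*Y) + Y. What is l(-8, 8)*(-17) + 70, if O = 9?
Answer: -66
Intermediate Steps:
l(f, Y) = 9*f + 10*Y (l(f, Y) = (9*f + 9*Y) + Y = (9*Y + 9*f) + Y = 9*f + 10*Y)
l(-8, 8)*(-17) + 70 = (9*(-8) + 10*8)*(-17) + 70 = (-72 + 80)*(-17) + 70 = 8*(-17) + 70 = -136 + 70 = -66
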